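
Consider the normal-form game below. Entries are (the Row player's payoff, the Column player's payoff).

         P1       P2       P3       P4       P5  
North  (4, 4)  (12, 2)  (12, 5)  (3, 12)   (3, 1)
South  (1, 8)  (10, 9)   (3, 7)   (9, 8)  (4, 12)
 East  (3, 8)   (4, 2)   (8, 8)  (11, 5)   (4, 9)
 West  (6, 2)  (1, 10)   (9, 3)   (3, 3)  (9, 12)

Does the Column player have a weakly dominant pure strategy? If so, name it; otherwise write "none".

P1 fails to dominate P2 at South (8<9).
P2 fails to dominate P1 at North (2<4).
P3 fails to dominate P1 at South (7<8).
P4 fails to dominate P1 at East (5<8).
P5 fails to dominate P1 at North (1<4).
No single strategy dominates all the others.

none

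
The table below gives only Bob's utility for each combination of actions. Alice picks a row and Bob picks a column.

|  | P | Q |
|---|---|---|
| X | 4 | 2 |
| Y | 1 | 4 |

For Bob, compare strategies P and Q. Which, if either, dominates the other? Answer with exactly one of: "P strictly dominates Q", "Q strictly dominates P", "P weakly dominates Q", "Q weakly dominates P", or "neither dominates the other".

Compare P to Q across each choice by Alice: X: 4>2, Y: 1<4.
P does better at X but worse at Y; neither strategy dominates the other.

neither dominates the other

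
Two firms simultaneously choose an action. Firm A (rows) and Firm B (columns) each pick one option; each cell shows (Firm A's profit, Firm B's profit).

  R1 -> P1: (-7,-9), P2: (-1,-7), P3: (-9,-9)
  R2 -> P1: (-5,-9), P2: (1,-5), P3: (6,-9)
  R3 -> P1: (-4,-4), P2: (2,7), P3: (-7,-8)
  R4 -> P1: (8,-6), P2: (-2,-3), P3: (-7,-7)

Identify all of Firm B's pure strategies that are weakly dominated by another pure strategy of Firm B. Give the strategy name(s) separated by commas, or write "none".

P1, P3

P2 weakly dominates P1 — R1: -7>-9, R2: -5>-9, R3: 7>-4, R4: -3>-6.
P2: no other strategy beats it everywhere (P1 at R1 (-7>-9); P3 at R1 (-7>-9)).
P3: dominated, since P1 does at least as well everywhere (R1: -9=-9, R2: -9=-9, R3: -4>-8, R4: -6>-7).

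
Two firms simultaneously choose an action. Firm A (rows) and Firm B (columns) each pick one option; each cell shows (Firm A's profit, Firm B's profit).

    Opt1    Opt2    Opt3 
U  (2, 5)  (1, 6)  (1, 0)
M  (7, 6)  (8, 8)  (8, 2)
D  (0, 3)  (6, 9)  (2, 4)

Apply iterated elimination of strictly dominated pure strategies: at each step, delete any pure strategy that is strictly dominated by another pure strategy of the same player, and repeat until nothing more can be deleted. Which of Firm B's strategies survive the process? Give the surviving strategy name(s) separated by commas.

Row U is eliminated: M beats it against every remaining column (Opt1: 7>2, Opt2: 8>1, Opt3: 8>1).
Firm A's strategy D is strictly dominated by M (Opt1: 7>0, Opt2: 8>6, Opt3: 8>2) and is removed.
Column Opt1 is eliminated: Opt2 beats it against every remaining row (M: 8>6).
For Firm B, Opt2 strictly dominates Opt3 on the remaining rows (M: 8>2); eliminate Opt3.
Among the remaining strategies, none is strictly dominated by another pure strategy of the same player, so the elimination stops.
Surviving strategies — Firm A: {M}; Firm B: {Opt2}.

Opt2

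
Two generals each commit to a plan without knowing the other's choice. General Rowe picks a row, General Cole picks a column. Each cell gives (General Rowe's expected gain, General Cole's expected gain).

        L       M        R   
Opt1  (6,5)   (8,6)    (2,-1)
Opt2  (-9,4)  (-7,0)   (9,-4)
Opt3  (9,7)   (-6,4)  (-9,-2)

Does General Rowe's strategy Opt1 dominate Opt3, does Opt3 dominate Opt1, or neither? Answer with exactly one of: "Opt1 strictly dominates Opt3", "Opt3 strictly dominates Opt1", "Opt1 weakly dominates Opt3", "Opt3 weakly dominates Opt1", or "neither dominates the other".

Compare Opt1 to Opt3 across every action of General Cole: L: 6<9, M: 8>-6, R: 2>-9.
Opt1 does better at M, R but worse at L; neither strategy dominates the other.

neither dominates the other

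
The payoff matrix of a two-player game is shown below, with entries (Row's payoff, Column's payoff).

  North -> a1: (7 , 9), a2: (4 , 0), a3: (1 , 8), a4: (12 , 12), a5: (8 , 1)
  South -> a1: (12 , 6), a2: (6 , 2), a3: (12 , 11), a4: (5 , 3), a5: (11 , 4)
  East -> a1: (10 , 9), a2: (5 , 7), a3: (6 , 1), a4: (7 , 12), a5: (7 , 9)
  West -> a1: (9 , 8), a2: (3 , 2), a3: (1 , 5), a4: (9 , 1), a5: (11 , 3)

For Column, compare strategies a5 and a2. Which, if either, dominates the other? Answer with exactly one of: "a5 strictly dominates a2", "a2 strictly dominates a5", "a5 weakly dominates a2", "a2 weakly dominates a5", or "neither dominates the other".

a5 strictly dominates a2

Compare a5 to a2 across every action of Row: North: 1>0, South: 4>2, East: 9>7, West: 3>2.
Every comparison favours a5, so a5 strictly dominates a2.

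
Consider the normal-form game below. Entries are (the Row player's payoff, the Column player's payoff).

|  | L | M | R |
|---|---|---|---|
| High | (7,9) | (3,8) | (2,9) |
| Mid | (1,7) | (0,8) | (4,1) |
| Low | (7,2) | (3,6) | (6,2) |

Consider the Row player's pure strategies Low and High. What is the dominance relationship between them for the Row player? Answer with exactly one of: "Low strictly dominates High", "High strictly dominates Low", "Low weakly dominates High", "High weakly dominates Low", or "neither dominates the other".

Low weakly dominates High

Compare Low to High across each choice by the Column player: L: 7=7, M: 3=3, R: 6>2.
Low is at least as good everywhere and strictly better somewhere (tied only at L, M), so Low weakly but not strictly dominates High.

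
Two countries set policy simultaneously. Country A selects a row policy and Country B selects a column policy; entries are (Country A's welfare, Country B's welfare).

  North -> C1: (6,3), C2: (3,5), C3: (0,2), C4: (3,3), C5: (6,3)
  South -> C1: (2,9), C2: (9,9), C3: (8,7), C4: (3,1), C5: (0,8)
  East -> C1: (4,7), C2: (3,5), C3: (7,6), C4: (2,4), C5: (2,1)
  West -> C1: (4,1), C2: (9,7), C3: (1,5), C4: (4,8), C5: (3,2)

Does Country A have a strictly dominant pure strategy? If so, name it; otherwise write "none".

North fails to dominate South at C2 (3<9).
South fails to dominate North at C1 (2<6).
East fails to dominate North at C1 (4<6).
West fails to dominate North at C1 (4<6).
No single strategy dominates all the others.

none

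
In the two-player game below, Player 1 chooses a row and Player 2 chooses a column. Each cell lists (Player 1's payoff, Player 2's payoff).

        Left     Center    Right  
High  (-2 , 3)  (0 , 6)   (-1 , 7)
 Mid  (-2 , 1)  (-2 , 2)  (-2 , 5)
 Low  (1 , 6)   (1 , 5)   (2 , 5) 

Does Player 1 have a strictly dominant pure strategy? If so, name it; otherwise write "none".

Low vs High: Left: 1>-2, Center: 1>0, Right: 2>-1.
Low vs Mid: Left: 1>-2, Center: 1>-2, Right: 2>-2.
Low strictly beats every other strategy against every opponent action, so it is strictly dominant.

Low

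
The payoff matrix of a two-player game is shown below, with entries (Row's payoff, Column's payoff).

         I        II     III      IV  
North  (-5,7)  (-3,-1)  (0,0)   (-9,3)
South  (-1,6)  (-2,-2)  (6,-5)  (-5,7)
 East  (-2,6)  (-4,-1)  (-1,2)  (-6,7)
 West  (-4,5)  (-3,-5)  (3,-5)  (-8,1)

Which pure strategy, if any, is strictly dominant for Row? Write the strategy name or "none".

South

South vs North: I: -1>-5, II: -2>-3, III: 6>0, IV: -5>-9.
South vs East: I: -1>-2, II: -2>-4, III: 6>-1, IV: -5>-6.
South vs West: I: -1>-4, II: -2>-3, III: 6>3, IV: -5>-8.
South strictly beats every other strategy against every opponent action, so it is strictly dominant.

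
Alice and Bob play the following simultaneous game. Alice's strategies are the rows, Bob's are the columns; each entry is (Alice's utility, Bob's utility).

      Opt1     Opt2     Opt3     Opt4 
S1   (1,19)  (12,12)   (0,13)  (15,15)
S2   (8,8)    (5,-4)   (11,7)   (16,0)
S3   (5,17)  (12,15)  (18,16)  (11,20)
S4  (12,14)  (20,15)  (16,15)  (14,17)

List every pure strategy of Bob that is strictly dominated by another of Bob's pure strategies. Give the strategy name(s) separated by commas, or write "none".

Opt1 is not dominated — it holds its own against Opt2 at S1 (19>12); Opt3 at S1 (19>13); Opt4 at S1 (19>15).
Opt2 is strictly dominated by Opt4 (S1: 15>12, S2: 0>-4, S3: 20>15, S4: 17>15).
Opt3 is not dominated — it holds its own against Opt1 at S4 (15>14); Opt2 at S1 (13>12); Opt4 at S2 (7>0).
Opt4 is not dominated — it holds its own against Opt1 at S3 (20>17); Opt2 at S1 (15>12); Opt3 at S1 (15>13).

Opt2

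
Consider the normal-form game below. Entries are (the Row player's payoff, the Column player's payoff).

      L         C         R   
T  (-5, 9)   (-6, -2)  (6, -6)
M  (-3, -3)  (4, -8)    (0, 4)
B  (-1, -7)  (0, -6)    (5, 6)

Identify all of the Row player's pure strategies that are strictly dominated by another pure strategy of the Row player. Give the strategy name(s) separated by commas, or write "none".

T is not dominated — it holds its own against M at R (6>0); B at R (6>5).
Nothing dominates M: T at L (-3>-5); B at C (4>0).
Nothing dominates B: T at L (-1>-5); M at L (-1>-3).

none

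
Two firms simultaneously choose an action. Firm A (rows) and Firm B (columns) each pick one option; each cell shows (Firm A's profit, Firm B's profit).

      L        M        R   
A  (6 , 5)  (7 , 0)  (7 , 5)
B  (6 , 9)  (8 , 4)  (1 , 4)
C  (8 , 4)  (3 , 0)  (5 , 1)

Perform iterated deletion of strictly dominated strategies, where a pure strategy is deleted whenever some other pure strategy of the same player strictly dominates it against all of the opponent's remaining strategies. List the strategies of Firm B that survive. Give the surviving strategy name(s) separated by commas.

Firm B's strategy M is strictly dominated by L (A: 5>0, B: 9>4, C: 4>0) and is removed.
Row B is eliminated: C beats it against every remaining column (L: 8>6, R: 5>1).
Among the remaining strategies, none is strictly dominated by another pure strategy of the same player, so the elimination stops.
Surviving strategies — Firm A: {A, C}; Firm B: {L, R}.

L, R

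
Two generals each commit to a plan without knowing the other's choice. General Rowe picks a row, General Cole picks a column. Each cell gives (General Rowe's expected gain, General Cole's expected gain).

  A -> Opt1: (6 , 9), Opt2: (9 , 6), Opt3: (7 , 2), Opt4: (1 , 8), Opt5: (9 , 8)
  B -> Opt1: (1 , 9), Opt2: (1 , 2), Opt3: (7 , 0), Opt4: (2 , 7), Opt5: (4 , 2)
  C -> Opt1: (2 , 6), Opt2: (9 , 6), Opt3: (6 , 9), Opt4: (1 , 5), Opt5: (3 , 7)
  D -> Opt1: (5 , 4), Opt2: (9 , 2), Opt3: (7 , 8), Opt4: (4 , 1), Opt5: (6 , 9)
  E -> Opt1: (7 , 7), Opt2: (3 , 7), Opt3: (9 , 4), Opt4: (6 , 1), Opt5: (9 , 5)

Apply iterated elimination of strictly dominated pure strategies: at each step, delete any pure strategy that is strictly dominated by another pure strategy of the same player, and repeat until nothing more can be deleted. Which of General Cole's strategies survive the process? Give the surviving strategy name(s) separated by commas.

Row B is eliminated: E beats it against every remaining column (Opt1: 7>1, Opt2: 3>1, Opt3: 9>7, Opt4: 6>2, Opt5: 9>4).
Column Opt4 is eliminated: Opt1 beats it against every remaining row (A: 9>8, C: 6>5, D: 4>1, E: 7>1).
Among the remaining strategies, none is strictly dominated by another pure strategy of the same player, so the elimination stops.
Surviving strategies — General Rowe: {A, C, D, E}; General Cole: {Opt1, Opt2, Opt3, Opt5}.

Opt1, Opt2, Opt3, Opt5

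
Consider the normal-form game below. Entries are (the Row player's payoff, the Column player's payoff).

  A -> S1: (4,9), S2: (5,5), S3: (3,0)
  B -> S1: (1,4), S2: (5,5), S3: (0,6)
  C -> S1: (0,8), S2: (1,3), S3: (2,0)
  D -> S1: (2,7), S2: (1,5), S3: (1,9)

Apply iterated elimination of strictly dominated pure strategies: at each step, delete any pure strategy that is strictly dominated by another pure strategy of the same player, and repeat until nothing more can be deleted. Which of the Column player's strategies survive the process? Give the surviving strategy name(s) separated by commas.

Row C is eliminated: A beats it against every remaining column (S1: 4>0, S2: 5>1, S3: 3>2).
For the Row player, A strictly dominates D on the remaining columns (S1: 4>2, S2: 5>1, S3: 3>1); eliminate D.
Among the remaining strategies, none is strictly dominated by another pure strategy of the same player, so the elimination stops.
Surviving strategies — the Row player: {A, B}; the Column player: {S1, S2, S3}.

S1, S2, S3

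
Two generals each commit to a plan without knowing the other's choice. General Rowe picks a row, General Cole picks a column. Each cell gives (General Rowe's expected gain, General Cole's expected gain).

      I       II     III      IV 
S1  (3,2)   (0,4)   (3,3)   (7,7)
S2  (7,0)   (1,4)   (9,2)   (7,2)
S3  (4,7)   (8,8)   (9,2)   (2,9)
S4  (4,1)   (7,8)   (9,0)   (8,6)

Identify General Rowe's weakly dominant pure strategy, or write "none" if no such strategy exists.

S1 fails to dominate S2 at I (3<7).
S2 fails to dominate S3 at II (1<8).
S3 fails to dominate S1 at IV (2<7).
S4 fails to dominate S2 at I (4<7).
No single strategy dominates all the others.

none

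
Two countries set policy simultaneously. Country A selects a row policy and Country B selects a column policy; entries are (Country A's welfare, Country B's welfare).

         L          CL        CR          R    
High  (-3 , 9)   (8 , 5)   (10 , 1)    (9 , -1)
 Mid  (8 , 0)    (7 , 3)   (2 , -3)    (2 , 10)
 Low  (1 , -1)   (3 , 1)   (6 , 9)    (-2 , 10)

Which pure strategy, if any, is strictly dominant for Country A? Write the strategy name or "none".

none

High fails to dominate Mid at L (-3<8).
Mid fails to dominate High at CL (7<8).
Low fails to dominate High at CL (3<8).
No single strategy dominates all the others.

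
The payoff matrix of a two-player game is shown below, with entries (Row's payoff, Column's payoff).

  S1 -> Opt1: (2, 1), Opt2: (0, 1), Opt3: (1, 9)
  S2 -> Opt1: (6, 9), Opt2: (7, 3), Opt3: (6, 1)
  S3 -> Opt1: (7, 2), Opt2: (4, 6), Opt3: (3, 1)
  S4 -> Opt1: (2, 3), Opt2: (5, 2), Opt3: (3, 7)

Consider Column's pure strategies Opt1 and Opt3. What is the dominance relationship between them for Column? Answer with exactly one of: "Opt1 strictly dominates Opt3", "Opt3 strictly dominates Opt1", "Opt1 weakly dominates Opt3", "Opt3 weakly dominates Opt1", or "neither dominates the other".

neither dominates the other

Opt1's payoffs vs Opt3's, by Row's action — S1: 1<9, S2: 9>1, S3: 2>1, S4: 3<7.
Opt1 does better at S2, S3 but worse at S1, S4; neither strategy dominates the other.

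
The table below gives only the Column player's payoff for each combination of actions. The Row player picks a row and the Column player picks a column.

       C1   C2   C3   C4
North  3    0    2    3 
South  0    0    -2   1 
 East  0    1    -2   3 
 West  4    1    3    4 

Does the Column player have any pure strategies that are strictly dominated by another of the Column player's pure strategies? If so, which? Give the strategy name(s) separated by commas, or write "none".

Nothing dominates C1: C2 at North (3>0); C3 at North (3>2); C4 at North (3=3).
C4 strictly dominates C2 — North: 3>0, South: 1>0, East: 3>1, West: 4>1.
C3 is strictly dominated by C1 (North: 3>2, South: 0>-2, East: 0>-2, West: 4>3).
C4: no other strategy beats it everywhere (C1 at North (3=3); C2 at North (3>0); C3 at North (3>2)).

C2, C3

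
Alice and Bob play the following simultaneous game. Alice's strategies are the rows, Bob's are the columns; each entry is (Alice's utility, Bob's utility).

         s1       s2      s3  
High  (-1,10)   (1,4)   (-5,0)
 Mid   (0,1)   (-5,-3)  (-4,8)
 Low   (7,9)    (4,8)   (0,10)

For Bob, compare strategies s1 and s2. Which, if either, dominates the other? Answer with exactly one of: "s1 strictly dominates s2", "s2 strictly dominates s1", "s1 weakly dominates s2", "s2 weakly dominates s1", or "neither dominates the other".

s1 strictly dominates s2

s1's payoffs vs s2's, by Alice's action — High: 10>4, Mid: 1>-3, Low: 9>8.
Every comparison favours s1, so s1 strictly dominates s2.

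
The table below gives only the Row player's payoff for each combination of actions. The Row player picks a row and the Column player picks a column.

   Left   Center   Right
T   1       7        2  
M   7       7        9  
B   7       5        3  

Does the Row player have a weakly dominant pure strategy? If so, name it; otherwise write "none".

M vs T: Left: 7>1, Center: 7=7, Right: 9>2.
M vs B: Left: 7=7, Center: 7>5, Right: 9>3.
M is at least as good as every other strategy against every opponent action, so it is weakly dominant.

M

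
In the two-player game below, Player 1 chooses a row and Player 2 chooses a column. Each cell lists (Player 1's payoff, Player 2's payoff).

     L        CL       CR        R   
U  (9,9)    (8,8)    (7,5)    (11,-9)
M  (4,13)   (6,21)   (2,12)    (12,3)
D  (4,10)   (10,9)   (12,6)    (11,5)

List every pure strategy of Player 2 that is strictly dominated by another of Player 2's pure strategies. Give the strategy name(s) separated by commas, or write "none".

L: no other strategy beats it everywhere (CL at U (9>8); CR at U (9>5); R at U (9>-9)).
CL is not dominated — it holds its own against L at M (21>13); CR at U (8>5); R at U (8>-9).
CR: dominated, since L does at least as well everywhere (U: 9>5, M: 13>12, D: 10>6).
R: dominated, since L does at least as well everywhere (U: 9>-9, M: 13>3, D: 10>5).

CR, R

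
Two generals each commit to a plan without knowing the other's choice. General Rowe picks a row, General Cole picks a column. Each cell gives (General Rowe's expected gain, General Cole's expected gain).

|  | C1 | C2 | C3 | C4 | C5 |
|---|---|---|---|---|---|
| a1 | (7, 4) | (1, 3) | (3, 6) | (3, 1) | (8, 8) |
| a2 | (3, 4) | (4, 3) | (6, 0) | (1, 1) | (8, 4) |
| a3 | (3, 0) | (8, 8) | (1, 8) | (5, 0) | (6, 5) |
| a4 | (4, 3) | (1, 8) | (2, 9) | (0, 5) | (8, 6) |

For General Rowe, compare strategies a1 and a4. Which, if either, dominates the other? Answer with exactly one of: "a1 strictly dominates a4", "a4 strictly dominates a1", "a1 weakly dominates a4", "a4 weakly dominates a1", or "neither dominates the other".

Compare a1 to a4 across every action of General Cole: C1: 7>4, C2: 1=1, C3: 3>2, C4: 3>0, C5: 8=8.
a1 is at least as good everywhere and strictly better somewhere (tied only at C2, C5), so a1 weakly but not strictly dominates a4.

a1 weakly dominates a4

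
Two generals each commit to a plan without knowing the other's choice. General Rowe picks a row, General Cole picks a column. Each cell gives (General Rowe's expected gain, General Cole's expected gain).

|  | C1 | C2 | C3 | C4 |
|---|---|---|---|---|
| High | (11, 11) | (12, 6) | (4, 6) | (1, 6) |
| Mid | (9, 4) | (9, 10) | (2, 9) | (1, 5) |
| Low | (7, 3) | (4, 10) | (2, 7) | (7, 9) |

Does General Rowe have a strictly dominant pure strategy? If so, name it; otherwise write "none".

none

High fails to dominate Mid at C4 (1=1).
Mid fails to dominate High at C1 (9<11).
Low fails to dominate High at C1 (7<11).
No single strategy dominates all the others.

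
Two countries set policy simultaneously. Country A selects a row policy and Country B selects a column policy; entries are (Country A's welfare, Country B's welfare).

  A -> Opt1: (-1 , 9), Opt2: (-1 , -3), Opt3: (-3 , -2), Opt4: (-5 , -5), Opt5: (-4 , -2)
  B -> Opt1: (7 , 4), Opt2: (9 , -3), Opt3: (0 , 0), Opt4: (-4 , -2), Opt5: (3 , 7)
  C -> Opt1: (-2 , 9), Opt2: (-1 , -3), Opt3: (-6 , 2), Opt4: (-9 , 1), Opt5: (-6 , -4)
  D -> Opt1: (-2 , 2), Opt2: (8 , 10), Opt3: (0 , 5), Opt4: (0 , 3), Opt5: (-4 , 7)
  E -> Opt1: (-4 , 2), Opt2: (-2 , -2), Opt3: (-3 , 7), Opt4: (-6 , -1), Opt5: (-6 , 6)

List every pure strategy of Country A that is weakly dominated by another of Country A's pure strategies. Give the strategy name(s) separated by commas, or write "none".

B weakly dominates A — Opt1: 7>-1, Opt2: 9>-1, Opt3: 0>-3, Opt4: -4>-5, Opt5: 3>-4.
B is not dominated — it holds its own against A at Opt1 (7>-1); C at Opt1 (7>-2); D at Opt1 (7>-2); E at Opt1 (7>-4).
C is weakly dominated by A (Opt1: -1>-2, Opt2: -1=-1, Opt3: -3>-6, Opt4: -5>-9, Opt5: -4>-6).
Nothing dominates D: A at Opt2 (8>-1); B at Opt4 (0>-4); C at Opt2 (8>-1); E at Opt1 (-2>-4).
E: dominated, since A does at least as well everywhere (Opt1: -1>-4, Opt2: -1>-2, Opt3: -3=-3, Opt4: -5>-6, Opt5: -4>-6).

A, C, E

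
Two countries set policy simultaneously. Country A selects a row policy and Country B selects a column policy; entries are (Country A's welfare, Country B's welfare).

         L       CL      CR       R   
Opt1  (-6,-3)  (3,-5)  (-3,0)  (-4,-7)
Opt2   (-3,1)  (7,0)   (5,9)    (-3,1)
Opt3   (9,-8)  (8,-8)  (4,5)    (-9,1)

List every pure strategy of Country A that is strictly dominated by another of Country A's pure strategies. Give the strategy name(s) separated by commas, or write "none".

Opt1

Opt2 strictly dominates Opt1 — L: -3>-6, CL: 7>3, CR: 5>-3, R: -3>-4.
Opt2 is not dominated — it holds its own against Opt1 at L (-3>-6); Opt3 at CR (5>4).
Nothing dominates Opt3: Opt1 at L (9>-6); Opt2 at L (9>-3).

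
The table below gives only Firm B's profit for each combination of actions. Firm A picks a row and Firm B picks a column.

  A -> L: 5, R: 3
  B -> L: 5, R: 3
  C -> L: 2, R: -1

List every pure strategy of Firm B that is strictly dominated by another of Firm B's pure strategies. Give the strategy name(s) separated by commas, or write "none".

R

L is not dominated — it holds its own against R at A (5>3).
R: dominated, since L does at least as well everywhere (A: 5>3, B: 5>3, C: 2>-1).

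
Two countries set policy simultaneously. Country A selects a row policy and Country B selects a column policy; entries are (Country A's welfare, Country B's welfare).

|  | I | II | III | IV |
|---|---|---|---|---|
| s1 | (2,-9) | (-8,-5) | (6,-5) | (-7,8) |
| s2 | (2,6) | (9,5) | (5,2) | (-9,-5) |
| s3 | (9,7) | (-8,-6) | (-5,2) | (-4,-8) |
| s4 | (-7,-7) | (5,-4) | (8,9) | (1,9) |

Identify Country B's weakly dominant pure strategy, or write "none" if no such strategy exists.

none

I fails to dominate II at s1 (-9<-5).
II fails to dominate I at s2 (5<6).
III fails to dominate I at s2 (2<6).
IV fails to dominate I at s2 (-5<6).
No single strategy dominates all the others.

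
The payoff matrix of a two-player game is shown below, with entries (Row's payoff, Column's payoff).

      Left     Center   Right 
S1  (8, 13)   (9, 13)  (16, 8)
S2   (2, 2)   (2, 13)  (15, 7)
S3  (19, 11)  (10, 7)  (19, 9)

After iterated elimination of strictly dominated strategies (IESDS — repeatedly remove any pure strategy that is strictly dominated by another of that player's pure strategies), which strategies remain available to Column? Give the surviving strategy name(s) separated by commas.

Left

For Row, S3 strictly dominates S1 on the remaining columns (Left: 19>8, Center: 10>9, Right: 19>16); eliminate S1.
Row's strategy S2 is strictly dominated by S3 (Left: 19>2, Center: 10>2, Right: 19>15) and is removed.
Column Center is eliminated: Left beats it against every remaining row (S3: 11>7).
For Column, Left strictly dominates Right on the remaining rows (S3: 11>9); eliminate Right.
Among the remaining strategies, none is strictly dominated by another pure strategy of the same player, so the elimination stops.
Surviving strategies — Row: {S3}; Column: {Left}.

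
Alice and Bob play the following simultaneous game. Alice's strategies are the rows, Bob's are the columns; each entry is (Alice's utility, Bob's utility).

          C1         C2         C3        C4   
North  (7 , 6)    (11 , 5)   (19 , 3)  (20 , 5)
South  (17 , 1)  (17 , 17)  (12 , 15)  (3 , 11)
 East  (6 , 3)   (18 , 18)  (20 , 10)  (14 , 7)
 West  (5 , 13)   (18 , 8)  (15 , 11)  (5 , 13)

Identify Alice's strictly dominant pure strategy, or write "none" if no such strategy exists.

North fails to dominate South at C1 (7<17).
South fails to dominate North at C3 (12<19).
East fails to dominate North at C1 (6<7).
West fails to dominate North at C1 (5<7).
No single strategy dominates all the others.

none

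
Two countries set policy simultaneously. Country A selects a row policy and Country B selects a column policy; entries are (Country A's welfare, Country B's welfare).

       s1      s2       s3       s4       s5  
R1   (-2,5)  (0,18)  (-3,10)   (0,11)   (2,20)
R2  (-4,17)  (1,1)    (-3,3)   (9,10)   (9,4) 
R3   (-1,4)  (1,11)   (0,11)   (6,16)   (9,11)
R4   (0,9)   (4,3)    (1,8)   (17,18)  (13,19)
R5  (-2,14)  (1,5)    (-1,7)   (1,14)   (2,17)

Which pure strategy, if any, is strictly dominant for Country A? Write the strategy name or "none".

R4 vs R1: s1: 0>-2, s2: 4>0, s3: 1>-3, s4: 17>0, s5: 13>2.
R4 vs R2: s1: 0>-4, s2: 4>1, s3: 1>-3, s4: 17>9, s5: 13>9.
R4 vs R3: s1: 0>-1, s2: 4>1, s3: 1>0, s4: 17>6, s5: 13>9.
R4 vs R5: s1: 0>-2, s2: 4>1, s3: 1>-1, s4: 17>1, s5: 13>2.
R4 strictly beats every other strategy against every opponent action, so it is strictly dominant.

R4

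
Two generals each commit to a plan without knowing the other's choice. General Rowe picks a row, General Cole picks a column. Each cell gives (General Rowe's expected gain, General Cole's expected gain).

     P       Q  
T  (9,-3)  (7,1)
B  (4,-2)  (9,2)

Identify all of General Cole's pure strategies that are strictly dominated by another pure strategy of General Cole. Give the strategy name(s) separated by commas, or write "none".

P

P is strictly dominated by Q (T: 1>-3, B: 2>-2).
Q is not dominated — it holds its own against P at T (1>-3).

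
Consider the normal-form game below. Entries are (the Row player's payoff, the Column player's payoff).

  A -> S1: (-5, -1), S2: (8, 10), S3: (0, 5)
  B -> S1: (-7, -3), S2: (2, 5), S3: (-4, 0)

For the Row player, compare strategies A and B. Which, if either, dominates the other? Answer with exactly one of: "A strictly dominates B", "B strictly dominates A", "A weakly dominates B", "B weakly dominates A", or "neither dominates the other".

A strictly dominates B

Compare A to B across every action of the Column player: S1: -5>-7, S2: 8>2, S3: 0>-4.
A gives a strictly higher payoff against every action of the Column player, so A strictly dominates B.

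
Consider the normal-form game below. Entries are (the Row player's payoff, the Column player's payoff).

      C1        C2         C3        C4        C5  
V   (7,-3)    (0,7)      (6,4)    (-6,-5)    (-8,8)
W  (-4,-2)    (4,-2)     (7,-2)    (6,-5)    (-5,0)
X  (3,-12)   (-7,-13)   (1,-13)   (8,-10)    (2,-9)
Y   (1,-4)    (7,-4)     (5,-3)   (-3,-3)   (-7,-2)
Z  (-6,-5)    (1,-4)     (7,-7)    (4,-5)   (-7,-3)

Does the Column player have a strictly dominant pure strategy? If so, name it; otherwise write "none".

C5 vs C1: V: 8>-3, W: 0>-2, X: -9>-12, Y: -2>-4, Z: -3>-5.
C5 vs C2: V: 8>7, W: 0>-2, X: -9>-13, Y: -2>-4, Z: -3>-4.
C5 vs C3: V: 8>4, W: 0>-2, X: -9>-13, Y: -2>-3, Z: -3>-7.
C5 vs C4: V: 8>-5, W: 0>-5, X: -9>-10, Y: -2>-3, Z: -3>-5.
C5 strictly beats every other strategy against every opponent action, so it is strictly dominant.

C5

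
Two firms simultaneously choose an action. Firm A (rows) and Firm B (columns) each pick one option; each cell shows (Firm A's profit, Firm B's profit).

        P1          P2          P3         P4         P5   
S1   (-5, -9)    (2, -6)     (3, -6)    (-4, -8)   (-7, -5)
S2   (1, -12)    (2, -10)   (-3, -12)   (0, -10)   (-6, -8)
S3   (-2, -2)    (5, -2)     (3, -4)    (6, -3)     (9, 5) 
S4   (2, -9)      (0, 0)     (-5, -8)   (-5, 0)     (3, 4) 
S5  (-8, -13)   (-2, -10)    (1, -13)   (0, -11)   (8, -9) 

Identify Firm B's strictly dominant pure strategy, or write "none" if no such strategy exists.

P5

P5 vs P1: S1: -5>-9, S2: -8>-12, S3: 5>-2, S4: 4>-9, S5: -9>-13.
P5 vs P2: S1: -5>-6, S2: -8>-10, S3: 5>-2, S4: 4>0, S5: -9>-10.
P5 vs P3: S1: -5>-6, S2: -8>-12, S3: 5>-4, S4: 4>-8, S5: -9>-13.
P5 vs P4: S1: -5>-8, S2: -8>-10, S3: 5>-3, S4: 4>0, S5: -9>-11.
P5 strictly beats every other strategy against every opponent action, so it is strictly dominant.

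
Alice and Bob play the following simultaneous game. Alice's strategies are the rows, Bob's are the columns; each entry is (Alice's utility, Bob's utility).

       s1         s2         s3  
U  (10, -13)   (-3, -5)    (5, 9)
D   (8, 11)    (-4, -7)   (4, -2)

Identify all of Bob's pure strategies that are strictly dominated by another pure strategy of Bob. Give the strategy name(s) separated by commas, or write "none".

Nothing dominates s1: s2 at D (11>-7); s3 at D (11>-2).
s2: dominated, since s3 does at least as well everywhere (U: 9>-5, D: -2>-7).
s3: no other strategy beats it everywhere (s1 at U (9>-13); s2 at U (9>-5)).

s2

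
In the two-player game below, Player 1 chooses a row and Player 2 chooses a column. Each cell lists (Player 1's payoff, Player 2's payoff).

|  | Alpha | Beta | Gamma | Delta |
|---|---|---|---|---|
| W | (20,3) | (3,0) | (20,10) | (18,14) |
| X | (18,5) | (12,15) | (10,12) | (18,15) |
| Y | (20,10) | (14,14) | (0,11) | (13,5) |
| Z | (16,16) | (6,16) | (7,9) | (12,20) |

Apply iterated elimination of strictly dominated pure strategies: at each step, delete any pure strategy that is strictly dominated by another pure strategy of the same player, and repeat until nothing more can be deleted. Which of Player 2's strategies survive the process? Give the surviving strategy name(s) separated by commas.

Row Z is eliminated: X beats it against every remaining column (Alpha: 18>16, Beta: 12>6, Gamma: 10>7, Delta: 18>12).
For Player 2, Gamma strictly dominates Alpha on the remaining rows (W: 10>3, X: 12>5, Y: 11>10); eliminate Alpha.
Among the remaining strategies, none is strictly dominated by another pure strategy of the same player, so the elimination stops.
Surviving strategies — Player 1: {W, X, Y}; Player 2: {Beta, Gamma, Delta}.

Beta, Gamma, Delta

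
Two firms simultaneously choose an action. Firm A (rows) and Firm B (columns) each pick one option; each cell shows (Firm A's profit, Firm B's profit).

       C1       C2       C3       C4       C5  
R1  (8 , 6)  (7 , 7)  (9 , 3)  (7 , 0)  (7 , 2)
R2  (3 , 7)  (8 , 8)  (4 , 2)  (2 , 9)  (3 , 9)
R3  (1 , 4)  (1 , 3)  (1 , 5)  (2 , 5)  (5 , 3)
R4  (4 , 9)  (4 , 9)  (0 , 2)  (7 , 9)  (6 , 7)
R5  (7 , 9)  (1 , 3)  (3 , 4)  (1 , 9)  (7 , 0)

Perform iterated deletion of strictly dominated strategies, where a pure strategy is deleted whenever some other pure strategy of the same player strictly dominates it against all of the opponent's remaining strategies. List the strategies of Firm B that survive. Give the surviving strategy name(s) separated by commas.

C1, C2, C4, C5

Firm A's strategy R3 is strictly dominated by R1 (C1: 8>1, C2: 7>1, C3: 9>1, C4: 7>2, C5: 7>5) and is removed.
Column C3 is eliminated: C1 beats it against every remaining row (R1: 6>3, R2: 7>2, R4: 9>2, R5: 9>4).
Among the remaining strategies, none is strictly dominated by another pure strategy of the same player, so the elimination stops.
Surviving strategies — Firm A: {R1, R2, R4, R5}; Firm B: {C1, C2, C4, C5}.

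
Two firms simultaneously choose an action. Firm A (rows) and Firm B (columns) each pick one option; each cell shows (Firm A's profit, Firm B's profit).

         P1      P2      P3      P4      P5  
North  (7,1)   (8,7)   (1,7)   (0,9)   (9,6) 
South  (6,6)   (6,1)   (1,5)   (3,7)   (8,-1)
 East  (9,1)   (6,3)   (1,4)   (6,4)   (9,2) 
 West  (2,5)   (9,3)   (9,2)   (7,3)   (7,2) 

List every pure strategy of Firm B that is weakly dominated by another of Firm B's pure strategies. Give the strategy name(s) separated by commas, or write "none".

P2, P3, P5

Nothing dominates P1: P2 at South (6>1); P3 at South (6>5); P4 at West (5>3); P5 at South (6>-1).
P2 is weakly dominated by P4 (North: 9>7, South: 7>1, East: 4>3, West: 3=3).
P3: dominated, since P4 does at least as well everywhere (North: 9>7, South: 7>5, East: 4=4, West: 3>2).
P4 is not dominated — it holds its own against P1 at North (9>1); P2 at North (9>7); P3 at North (9>7); P5 at North (9>6).
P5 is weakly dominated by P2 (North: 7>6, South: 1>-1, East: 3>2, West: 3>2).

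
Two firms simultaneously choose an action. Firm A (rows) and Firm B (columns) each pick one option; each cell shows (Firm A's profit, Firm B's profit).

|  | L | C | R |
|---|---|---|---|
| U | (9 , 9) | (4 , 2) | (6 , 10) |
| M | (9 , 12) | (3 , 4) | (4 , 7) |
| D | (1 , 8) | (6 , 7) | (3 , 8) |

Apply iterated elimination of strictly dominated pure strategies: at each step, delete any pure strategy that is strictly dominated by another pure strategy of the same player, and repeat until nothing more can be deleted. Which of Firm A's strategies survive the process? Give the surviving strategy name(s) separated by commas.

For Firm B, L strictly dominates C on the remaining rows (U: 9>2, M: 12>4, D: 8>7); eliminate C.
Firm A's strategy D is strictly dominated by U (L: 9>1, R: 6>3) and is removed.
Among the remaining strategies, none is strictly dominated by another pure strategy of the same player, so the elimination stops.
Surviving strategies — Firm A: {U, M}; Firm B: {L, R}.

U, M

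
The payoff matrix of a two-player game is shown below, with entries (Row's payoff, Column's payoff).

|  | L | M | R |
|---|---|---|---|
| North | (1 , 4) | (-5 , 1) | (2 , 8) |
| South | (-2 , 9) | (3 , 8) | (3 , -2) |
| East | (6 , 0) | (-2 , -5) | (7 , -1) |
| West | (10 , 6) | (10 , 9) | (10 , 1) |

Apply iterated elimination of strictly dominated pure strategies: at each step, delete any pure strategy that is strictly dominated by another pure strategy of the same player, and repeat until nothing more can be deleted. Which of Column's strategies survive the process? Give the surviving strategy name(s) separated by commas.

M

Row North is eliminated: East beats it against every remaining column (L: 6>1, M: -2>-5, R: 7>2).
Row's strategy South is strictly dominated by West (L: 10>-2, M: 10>3, R: 10>3) and is removed.
For Row, West strictly dominates East on the remaining columns (L: 10>6, M: 10>-2, R: 10>7); eliminate East.
For Column, M strictly dominates L on the remaining rows (West: 9>6); eliminate L.
Column R is eliminated: M beats it against every remaining row (West: 9>1).
Among the remaining strategies, none is strictly dominated by another pure strategy of the same player, so the elimination stops.
Surviving strategies — Row: {West}; Column: {M}.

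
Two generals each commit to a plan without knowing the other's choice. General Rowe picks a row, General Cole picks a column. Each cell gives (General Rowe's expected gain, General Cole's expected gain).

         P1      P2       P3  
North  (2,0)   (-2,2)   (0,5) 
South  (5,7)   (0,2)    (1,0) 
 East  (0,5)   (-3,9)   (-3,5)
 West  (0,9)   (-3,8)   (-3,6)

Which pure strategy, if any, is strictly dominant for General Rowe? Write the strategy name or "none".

South

South vs North: P1: 5>2, P2: 0>-2, P3: 1>0.
South vs East: P1: 5>0, P2: 0>-3, P3: 1>-3.
South vs West: P1: 5>0, P2: 0>-3, P3: 1>-3.
South strictly beats every other strategy against every opponent action, so it is strictly dominant.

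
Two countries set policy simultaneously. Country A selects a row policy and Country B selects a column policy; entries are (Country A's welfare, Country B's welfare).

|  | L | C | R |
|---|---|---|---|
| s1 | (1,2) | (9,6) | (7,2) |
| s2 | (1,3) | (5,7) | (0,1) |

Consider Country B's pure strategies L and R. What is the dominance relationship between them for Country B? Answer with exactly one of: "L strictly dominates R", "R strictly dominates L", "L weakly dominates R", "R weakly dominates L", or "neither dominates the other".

L's payoffs vs R's, by Country A's action — s1: 2=2, s2: 3>1.
L is at least as good everywhere and strictly better somewhere (tied only at s1), so L weakly but not strictly dominates R.

L weakly dominates R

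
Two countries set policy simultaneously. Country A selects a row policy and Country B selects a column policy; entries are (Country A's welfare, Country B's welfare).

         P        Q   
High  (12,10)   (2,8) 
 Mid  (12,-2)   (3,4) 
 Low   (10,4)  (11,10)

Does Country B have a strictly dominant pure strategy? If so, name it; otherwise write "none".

none

P fails to dominate Q at Mid (-2<4).
Q fails to dominate P at High (8<10).
No single strategy dominates all the others.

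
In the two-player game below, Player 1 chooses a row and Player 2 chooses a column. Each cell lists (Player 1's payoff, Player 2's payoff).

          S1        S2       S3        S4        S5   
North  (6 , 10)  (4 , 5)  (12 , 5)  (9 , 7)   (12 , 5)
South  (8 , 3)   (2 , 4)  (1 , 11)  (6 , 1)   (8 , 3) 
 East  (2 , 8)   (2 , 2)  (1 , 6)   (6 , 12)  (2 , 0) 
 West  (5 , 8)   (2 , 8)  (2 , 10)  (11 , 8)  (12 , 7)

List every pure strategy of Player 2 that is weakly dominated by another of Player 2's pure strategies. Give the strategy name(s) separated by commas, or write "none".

Nothing dominates S1: S2 at North (10>5); S3 at North (10>5); S4 at North (10>7); S5 at North (10>5).
S2: dominated, since S3 does at least as well everywhere (North: 5=5, South: 11>4, East: 6>2, West: 10>8).
Nothing dominates S3: S1 at South (11>3); S2 at South (11>4); S4 at South (11>1); S5 at South (11>3).
Nothing dominates S4: S1 at East (12>8); S2 at North (7>5); S3 at North (7>5); S5 at North (7>5).
S5 is weakly dominated by S1 (North: 10>5, South: 3=3, East: 8>0, West: 8>7).

S2, S5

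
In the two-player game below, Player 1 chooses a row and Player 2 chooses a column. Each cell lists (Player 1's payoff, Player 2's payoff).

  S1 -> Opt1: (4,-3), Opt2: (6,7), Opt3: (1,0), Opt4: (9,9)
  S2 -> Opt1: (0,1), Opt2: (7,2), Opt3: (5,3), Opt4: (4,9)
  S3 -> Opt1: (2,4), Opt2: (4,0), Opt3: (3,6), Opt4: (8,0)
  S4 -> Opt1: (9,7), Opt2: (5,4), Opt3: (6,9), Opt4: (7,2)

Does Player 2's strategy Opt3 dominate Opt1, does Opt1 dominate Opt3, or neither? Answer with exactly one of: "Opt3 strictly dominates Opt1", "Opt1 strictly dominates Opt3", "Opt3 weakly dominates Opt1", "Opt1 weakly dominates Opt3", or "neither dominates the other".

Opt3 strictly dominates Opt1

Compare Opt3 to Opt1 across every action of Player 1: S1: 0>-3, S2: 3>1, S3: 6>4, S4: 9>7.
Opt3 gives a strictly higher payoff against every action of Player 1, so Opt3 strictly dominates Opt1.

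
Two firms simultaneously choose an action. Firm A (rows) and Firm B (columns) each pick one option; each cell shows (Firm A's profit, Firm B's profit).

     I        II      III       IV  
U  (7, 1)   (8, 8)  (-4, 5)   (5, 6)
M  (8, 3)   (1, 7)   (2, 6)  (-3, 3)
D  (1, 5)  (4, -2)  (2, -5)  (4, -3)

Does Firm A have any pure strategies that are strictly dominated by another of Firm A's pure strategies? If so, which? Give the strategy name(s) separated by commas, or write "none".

Nothing dominates U: M at II (8>1); D at I (7>1).
M: no other strategy beats it everywhere (U at I (8>7); D at I (8>1)).
D: no other strategy beats it everywhere (U at III (2>-4); M at II (4>1)).

none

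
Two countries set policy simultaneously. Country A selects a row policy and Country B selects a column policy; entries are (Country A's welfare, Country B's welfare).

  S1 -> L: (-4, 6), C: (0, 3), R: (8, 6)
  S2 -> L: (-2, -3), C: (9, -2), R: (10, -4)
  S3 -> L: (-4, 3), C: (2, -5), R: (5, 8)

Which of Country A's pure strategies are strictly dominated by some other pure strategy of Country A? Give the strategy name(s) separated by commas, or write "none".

S1 is strictly dominated by S2 (L: -2>-4, C: 9>0, R: 10>8).
S2: no other strategy beats it everywhere (S1 at L (-2>-4); S3 at L (-2>-4)).
S3 is strictly dominated by S2 (L: -2>-4, C: 9>2, R: 10>5).

S1, S3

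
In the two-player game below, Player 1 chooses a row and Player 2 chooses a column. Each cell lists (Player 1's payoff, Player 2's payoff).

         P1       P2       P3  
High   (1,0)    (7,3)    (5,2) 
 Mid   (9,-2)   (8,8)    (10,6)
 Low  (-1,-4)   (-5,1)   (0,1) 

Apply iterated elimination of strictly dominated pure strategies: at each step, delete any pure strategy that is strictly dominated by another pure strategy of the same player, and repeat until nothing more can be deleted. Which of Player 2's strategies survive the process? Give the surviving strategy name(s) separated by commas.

Player 1's strategy High is strictly dominated by Mid (P1: 9>1, P2: 8>7, P3: 10>5) and is removed.
For Player 1, Mid strictly dominates Low on the remaining columns (P1: 9>-1, P2: 8>-5, P3: 10>0); eliminate Low.
For Player 2, P2 strictly dominates P1 on the remaining rows (Mid: 8>-2); eliminate P1.
Player 2's strategy P3 is strictly dominated by P2 (Mid: 8>6) and is removed.
Among the remaining strategies, none is strictly dominated by another pure strategy of the same player, so the elimination stops.
Surviving strategies — Player 1: {Mid}; Player 2: {P2}.

P2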